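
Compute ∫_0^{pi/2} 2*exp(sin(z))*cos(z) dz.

-2 + 2*E

Let u = sin(z), so du = cos(z) dz. When z = 0, u = 0; when z = pi/2, u = 1.
The integral becomes 2·∫ exp(u) du from 0 to 1, with antiderivative 2*exp(u).
Back in z: F(z) = 2*exp(sin(z)).
Then F(pi/2) - F(0) = (2*E) - (2) = -2 + 2*E.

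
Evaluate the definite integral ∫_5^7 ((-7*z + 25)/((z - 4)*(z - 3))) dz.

-3*log(3) - 4*log(2)

Factor the denominator: z**2 - 7*z + 12 = (z - 3)(z - 4).
Partial fractions: (-7*z + 25)/((z - 4)*(z - 3)) = -4/(z - 3) - 3/(z - 4).
An antiderivative is F(z) = -3*log(z - 4) - 4*log(z - 3).
Then F(7) - F(5) = (-8*log(2) - 3*log(3)) - (-log(16)) = -3*log(3) - 4*log(2).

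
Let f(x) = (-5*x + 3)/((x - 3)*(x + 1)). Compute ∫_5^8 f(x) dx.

Factor the denominator: x**2 - 2*x - 3 = (x + 1)(x - 3).
Partial fractions: (-5*x + 3)/((x - 3)*(x + 1)) = -2/(x + 1) - 3/(x - 3).
An antiderivative is F(x) = -3*log(x - 3) - 2*log(x + 1).
Then F(8) - F(5) = (-3*log(5) - 4*log(3)) - (-5*log(2) - 2*log(3)) = -3*log(5) - 2*log(3) + 5*log(2).

-3*log(5) - 2*log(3) + 5*log(2)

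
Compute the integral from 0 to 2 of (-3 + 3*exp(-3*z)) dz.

-5 - exp(-6)

An antiderivative is F(z) = -3*z - exp(-3*z).
Then F(2) - F(0) = (-6 - exp(-6)) - (-1) = -5 - exp(-6).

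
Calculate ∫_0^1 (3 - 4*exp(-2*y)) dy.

2*exp(-2) + 1

An antiderivative is F(y) = 3*y + 2*exp(-2*y).
Then F(1) - F(0) = (2*exp(-2) + 3) - (2) = 2*exp(-2) + 1.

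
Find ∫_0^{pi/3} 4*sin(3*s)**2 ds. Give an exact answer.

Use the identity sin^2(3*s) = (1 - cos(6*s))/2.
An antiderivative is F(s) = 2*s - sin(6*s)/3.
Then F(pi/3) - F(0) = (2*pi/3) - (0) = 2*pi/3.

2*pi/3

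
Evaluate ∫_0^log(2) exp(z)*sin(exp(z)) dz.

-cos(2) + cos(1)

Let u = exp(z), so du = exp(z) dz. When z = 0, u = 1; when z = log(2), u = 2.
The integral becomes ∫ sin(u) du from 1 to 2, with antiderivative -cos(u).
Back in z: F(z) = -cos(exp(z)).
Then F(log(2)) - F(0) = (-cos(2)) - (-cos(1)) = -cos(2) + cos(1).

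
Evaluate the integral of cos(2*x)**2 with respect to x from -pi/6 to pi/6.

sqrt(3)/8 + pi/6

Use the identity cos^2(2*x) = (1 + cos(4*x))/2.
An antiderivative is F(x) = x/2 + sin(4*x)/8.
Then F(pi/6) - F(-pi/6) = (sqrt(3)/16 + pi/12) - (-pi/12 - sqrt(3)/16) = sqrt(3)/8 + pi/6.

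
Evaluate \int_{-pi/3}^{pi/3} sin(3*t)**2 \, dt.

Use the identity sin^2(3*t) = (1 - cos(6*t))/2.
An antiderivative is F(t) = t/2 - sin(6*t)/12.
Then F(pi/3) - F(-pi/3) = (pi/6) - (-pi/6) = pi/3.

pi/3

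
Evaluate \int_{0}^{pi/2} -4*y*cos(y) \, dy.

4 - 2*pi

Integrate by parts once (u = y, dv = -4*cos(y) dy).
An antiderivative is F(y) = -4*y*sin(y) - 4*cos(y).
Then F(pi/2) - F(0) = (-2*pi) - (-4) = 4 - 2*pi.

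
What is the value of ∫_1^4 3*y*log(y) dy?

-45/4 + 48*log(2)

Integrate by parts once (u = ln y, dv = 3*y dy).
An antiderivative is F(y) = 3*y**2*(2*log(y) - 1)/4.
Then F(4) - F(1) = (-12 + 48*log(2)) - (-3/4) = -45/4 + 48*log(2).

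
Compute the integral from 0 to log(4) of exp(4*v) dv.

Let u = exp(v), so du = exp(v) dv. When v = 0, u = 1; when v = log(4), u = 4.
The integral becomes ∫ u**3 du from 1 to 4, with antiderivative u**4/4.
Back in v: F(v) = exp(4*v)/4.
Then F(log(4)) - F(0) = (64) - (1/4) = 255/4.

255/4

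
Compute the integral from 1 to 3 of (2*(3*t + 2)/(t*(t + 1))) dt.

2*log(2) + 4*log(3)

Factor the denominator: t**2 + t = (t + 1)t.
Partial fractions: 2*(3*t + 2)/(t*(t + 1)) = 2/(t + 1) + 4/t.
An antiderivative is F(t) = 4*log(t) + 2*log(t + 1).
Then F(3) - F(1) = (4*log(2) + 4*log(3)) - (log(4)) = 2*log(2) + 4*log(3).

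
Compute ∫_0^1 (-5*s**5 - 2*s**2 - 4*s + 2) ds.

By the power rule, an antiderivative is F(s) = -5*s**6/6 - 2*s**3/3 - 2*s**2 + 2*s.
Then F(1) - F(0) = (-3/2) - (0) = -3/2.

-3/2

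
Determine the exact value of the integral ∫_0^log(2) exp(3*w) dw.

7/3

Let u = exp(w), so du = exp(w) dw. When w = 0, u = 1; when w = log(2), u = 2.
The integral becomes ∫ u**2 du from 1 to 2, with antiderivative u**3/3.
Back in w: F(w) = exp(3*w)/3.
Then F(log(2)) - F(0) = (8/3) - (1/3) = 7/3.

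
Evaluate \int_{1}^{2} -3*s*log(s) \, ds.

Integrate by parts once (u = ln s, dv = -3*s ds).
An antiderivative is F(s) = -3*s**2*(2*log(s) - 1)/4.
Then F(2) - F(1) = (3 - log(64)) - (3/4) = 9/4 - log(64).

9/4 - log(64)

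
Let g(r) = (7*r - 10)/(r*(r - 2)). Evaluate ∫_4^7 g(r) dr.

Factor the denominator: r**2 - 2*r = r(r - 2).
Partial fractions: (7*r - 10)/(r*(r - 2)) = 5/r + 2/(r - 2).
An antiderivative is F(r) = 5*log(r) + 2*log(r - 2).
Then F(7) - F(4) = (2*log(5) + 5*log(7)) - (12*log(2)) = -12*log(2) + 2*log(5) + 5*log(7).

-12*log(2) + 2*log(5) + 5*log(7)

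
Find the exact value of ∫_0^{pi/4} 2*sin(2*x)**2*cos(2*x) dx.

1/3

Let u = sin(2*x), so du = 2*cos(2*x) dx. When x = 0, u = 0; when x = pi/4, u = 1.
The integral becomes ∫ u**2 du from 0 to 1, with antiderivative u**3/3.
Back in x: F(x) = sin(2*x)**3/3.
Then F(pi/4) - F(0) = (1/3) - (0) = 1/3.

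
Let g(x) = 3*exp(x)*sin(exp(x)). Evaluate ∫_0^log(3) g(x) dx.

3*cos(1) - 3*cos(3)

Let u = exp(x), so du = exp(x) dx. When x = 0, u = 1; when x = log(3), u = 3.
The integral becomes 3·∫ sin(u) du from 1 to 3, with antiderivative -3*cos(u).
Back in x: F(x) = -3*cos(exp(x)).
Then F(log(3)) - F(0) = (-3*cos(3)) - (-3*cos(1)) = 3*cos(1) - 3*cos(3).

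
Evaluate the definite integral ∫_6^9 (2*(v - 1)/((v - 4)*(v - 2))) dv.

Factor the denominator: v**2 - 6*v + 8 = (v - 2)(v - 4).
Partial fractions: 2*(v - 1)/((v - 4)*(v - 2)) = -1/(v - 2) + 3/(v - 4).
An antiderivative is F(v) = 3*log(v - 4) - log(v - 2).
Then F(9) - F(6) = (-log(7) + 3*log(5)) - (log(2)) = -log(7) - log(2) + 3*log(5).

-log(7) - log(2) + 3*log(5)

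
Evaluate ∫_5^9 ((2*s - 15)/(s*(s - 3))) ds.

Factor the denominator: s**2 - 3*s = s(s - 3).
Partial fractions: (2*s - 15)/(s*(s - 3)) = 5/s - 3/(s - 3).
An antiderivative is F(s) = 5*log(s) - 3*log(s - 3).
Then F(9) - F(5) = (-3*log(2) + 7*log(3)) - (-3*log(2) + 5*log(5)) = -5*log(5) + 7*log(3).

-5*log(5) + 7*log(3)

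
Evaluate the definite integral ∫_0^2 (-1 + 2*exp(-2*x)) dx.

-1 - exp(-4)

An antiderivative is F(x) = -x - exp(-2*x).
Then F(2) - F(0) = (-2 - exp(-4)) - (-1) = -1 - exp(-4).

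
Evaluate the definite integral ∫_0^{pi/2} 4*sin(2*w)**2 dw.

Use the identity sin^2(2*w) = (1 - cos(4*w))/2.
An antiderivative is F(w) = 2*w - sin(4*w)/2.
Then F(pi/2) - F(0) = (pi) - (0) = pi.

pi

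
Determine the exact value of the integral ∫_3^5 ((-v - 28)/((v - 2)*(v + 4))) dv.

Factor the denominator: v**2 + 2*v - 8 = (v + 4)(v - 2).
Partial fractions: (-v - 28)/((v - 2)*(v + 4)) = 4/(v + 4) - 5/(v - 2).
An antiderivative is F(v) = -5*log(v - 2) + 4*log(v + 4).
Then F(5) - F(3) = (log(27)) - (4*log(7)) = -4*log(7) + 3*log(3).

-4*log(7) + 3*log(3)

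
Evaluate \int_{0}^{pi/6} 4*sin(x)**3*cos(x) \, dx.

Let u = sin(x), so du = cos(x) dx. When x = 0, u = 0; when x = pi/6, u = 1/2.
The integral becomes 4·∫ u**3 du from 0 to 1/2, with antiderivative u**4.
Back in x: F(x) = sin(x)**4.
Then F(pi/6) - F(0) = (1/16) - (0) = 1/16.

1/16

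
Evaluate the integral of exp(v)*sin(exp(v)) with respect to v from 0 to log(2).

-cos(2) + cos(1)

Let u = exp(v), so du = exp(v) dv. When v = 0, u = 1; when v = log(2), u = 2.
The integral becomes ∫ sin(u) du from 1 to 2, with antiderivative -cos(u).
Back in v: F(v) = -cos(exp(v)).
Then F(log(2)) - F(0) = (-cos(2)) - (-cos(1)) = -cos(2) + cos(1).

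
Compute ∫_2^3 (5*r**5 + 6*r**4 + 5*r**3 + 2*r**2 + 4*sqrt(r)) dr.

By the power rule, an antiderivative is F(r) = 5*r**6/6 + 6*r**5/5 + 5*r**4/4 + 8*r**(3/2)/3 + 2*r**3/3.
Then F(3) - F(2) = (8*sqrt(3) + 20367/20) - (16*sqrt(2)/3 + 1756/15) = -16*sqrt(2)/3 + 8*sqrt(3) + 54077/60.

-16*sqrt(2)/3 + 8*sqrt(3) + 54077/60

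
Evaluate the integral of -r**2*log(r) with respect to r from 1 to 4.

Integrate by parts once (u = ln r, dv = -r**2 dr).
An antiderivative is F(r) = -r**3*(3*log(r) - 1)/9.
Then F(4) - F(1) = (64/9 - 128*log(2)/3) - (1/9) = 7 - 128*log(2)/3.

7 - 128*log(2)/3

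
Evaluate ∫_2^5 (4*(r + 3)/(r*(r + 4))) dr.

Factor the denominator: r**2 + 4*r = (r + 4)r.
Partial fractions: 4*(r + 3)/(r*(r + 4)) = 1/(r + 4) + 3/r.
An antiderivative is F(r) = 3*log(r) + log(r + 4).
Then F(5) - F(2) = (2*log(3) + 3*log(5)) - (log(48)) = -4*log(2) + log(3) + 3*log(5).

-4*log(2) + log(3) + 3*log(5)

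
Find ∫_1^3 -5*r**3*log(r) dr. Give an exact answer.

Integrate by parts once (u = ln r, dv = -5*r**3 dr).
An antiderivative is F(r) = -5*r**4*(4*log(r) - 1)/16.
Then F(3) - F(1) = (405/16 - 405*log(3)/4) - (5/16) = 25 - 405*log(3)/4.

25 - 405*log(3)/4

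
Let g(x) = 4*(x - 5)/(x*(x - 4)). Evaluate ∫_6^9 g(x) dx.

Factor the denominator: x**2 - 4*x = x(x - 4).
Partial fractions: 4*(x - 5)/(x*(x - 4)) = 5/x - 1/(x - 4).
An antiderivative is F(x) = 5*log(x) - log(x - 4).
Then F(9) - F(6) = (-log(5) + 10*log(3)) - (4*log(2) + 5*log(3)) = -4*log(2) - log(5) + 5*log(3).

-4*log(2) - log(5) + 5*log(3)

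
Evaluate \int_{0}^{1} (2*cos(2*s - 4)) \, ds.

-sin(2) + sin(4)

Let u = 2*s - 4, so du = 2 ds. When s = 0, u = -4; when s = 1, u = -2.
The integral becomes ∫ cos(u) du from -4 to -2, with antiderivative sin(u).
Back in s: F(s) = sin(2*s - 4).
Then F(1) - F(0) = (-sin(2)) - (-sin(4)) = -sin(2) + sin(4).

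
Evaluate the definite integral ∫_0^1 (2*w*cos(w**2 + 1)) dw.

Let u = w**2 + 1, so du = 2*w dw. When w = 0, u = 1; when w = 1, u = 2.
The integral becomes ∫ cos(u) du from 1 to 2, with antiderivative sin(u).
Back in w: F(w) = sin(w**2 + 1).
Then F(1) - F(0) = (sin(2)) - (sin(1)) = -sin(1) + sin(2).

-sin(1) + sin(2)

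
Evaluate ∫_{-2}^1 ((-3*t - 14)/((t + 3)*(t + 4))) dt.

Factor the denominator: t**2 + 7*t + 12 = (t + 4)(t + 3).
Partial fractions: (-3*t - 14)/((t + 3)*(t + 4)) = 2/(t + 4) - 5/(t + 3).
An antiderivative is F(t) = -5*log(t + 3) + 2*log(t + 4).
Then F(1) - F(-2) = (-10*log(2) + 2*log(5)) - (log(4)) = -12*log(2) + 2*log(5).

-12*log(2) + 2*log(5)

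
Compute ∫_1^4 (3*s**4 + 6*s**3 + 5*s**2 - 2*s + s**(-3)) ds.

173883/160

By the power rule, an antiderivative is F(s) = 3*s**5/5 + 3*s**4/2 + 5*s**3/3 - s**2 - 1/(2*s**2).
Then F(4) - F(1) = (522737/480) - (34/15) = 173883/160.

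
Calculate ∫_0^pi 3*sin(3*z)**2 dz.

Use the identity sin^2(3*z) = (1 - cos(6*z))/2.
An antiderivative is F(z) = 3*z/2 - sin(6*z)/4.
Then F(pi) - F(0) = (3*pi/2) - (0) = 3*pi/2.

3*pi/2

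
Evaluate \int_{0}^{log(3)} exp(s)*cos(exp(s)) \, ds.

-sin(1) + sin(3)

Let u = exp(s), so du = exp(s) ds. When s = 0, u = 1; when s = log(3), u = 3.
The integral becomes ∫ cos(u) du from 1 to 3, with antiderivative sin(u).
Back in s: F(s) = sin(exp(s)).
Then F(log(3)) - F(0) = (sin(3)) - (sin(1)) = -sin(1) + sin(3).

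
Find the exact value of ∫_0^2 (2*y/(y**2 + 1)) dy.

log(5)

Let u = y**2 + 1, so du = 2*y dy. When y = 0, u = 1; when y = 2, u = 5.
The integral becomes ∫ 1/u du from 1 to 5, with antiderivative log(u).
Back in y: F(y) = log(y**2 + 1).
Then F(2) - F(0) = (log(5)) - (0) = log(5).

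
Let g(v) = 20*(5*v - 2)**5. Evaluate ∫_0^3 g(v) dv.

3217830

Let u = 5*v - 2, so du = 5 dv. When v = 0, u = -2; when v = 3, u = 13.
The integral becomes 4·∫ u**5 du from -2 to 13, with antiderivative 2*u**6/3.
Back in v: F(v) = 2*(5*v - 2)**6/3.
Then F(3) - F(0) = (9653618/3) - (128/3) = 3217830.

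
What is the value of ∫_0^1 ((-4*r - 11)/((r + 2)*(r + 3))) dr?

Factor the denominator: r**2 + 5*r + 6 = (r + 3)(r + 2).
Partial fractions: (-4*r - 11)/((r + 2)*(r + 3)) = -1/(r + 3) - 3/(r + 2).
An antiderivative is F(r) = -3*log(r + 2) - log(r + 3).
Then F(1) - F(0) = (-3*log(3) - 2*log(2)) - (-log(24)) = log(2/9).

log(2/9)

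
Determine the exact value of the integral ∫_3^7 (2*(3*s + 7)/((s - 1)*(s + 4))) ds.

-2*log(7) + 4*log(3) + 2*log(11)

Factor the denominator: s**2 + 3*s - 4 = (s + 4)(s - 1).
Partial fractions: 2*(3*s + 7)/((s - 1)*(s + 4)) = 2/(s + 4) + 4/(s - 1).
An antiderivative is F(s) = 4*log(s - 1) + 2*log(s + 4).
Then F(7) - F(3) = (4*log(2) + 4*log(3) + 2*log(11)) - (4*log(2) + 2*log(7)) = -2*log(7) + 4*log(3) + 2*log(11).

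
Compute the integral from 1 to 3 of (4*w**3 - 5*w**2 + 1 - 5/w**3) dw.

328/9

By the power rule, an antiderivative is F(w) = w**4 - 5*w**3/3 + w + 5/(2*w**2).
Then F(3) - F(1) = (707/18) - (17/6) = 328/9.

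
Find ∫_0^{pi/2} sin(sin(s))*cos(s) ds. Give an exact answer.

1 - cos(1)

Let u = sin(s), so du = cos(s) ds. When s = 0, u = 0; when s = pi/2, u = 1.
The integral becomes ∫ sin(u) du from 0 to 1, with antiderivative -cos(u).
Back in s: F(s) = -cos(sin(s)).
Then F(pi/2) - F(0) = (-cos(1)) - (-1) = 1 - cos(1).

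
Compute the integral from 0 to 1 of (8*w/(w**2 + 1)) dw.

log(16)

Let u = w**2 + 1, so du = 2*w dw. When w = 0, u = 1; when w = 1, u = 2.
The integral becomes 4·∫ 1/u du from 1 to 2, with antiderivative 4*log(u).
Back in w: F(w) = 4*log(w**2 + 1).
Then F(1) - F(0) = (log(16)) - (0) = log(16).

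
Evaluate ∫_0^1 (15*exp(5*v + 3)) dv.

Let u = 5*v + 3, so du = 5 dv. When v = 0, u = 3; when v = 1, u = 8.
The integral becomes 3·∫ exp(u) du from 3 to 8, with antiderivative 3*exp(u).
Back in v: F(v) = 3*exp(5*v + 3).
Then F(1) - F(0) = (3*exp(8)) - (3*exp(3)) = -3*(1 - exp(5))*exp(3).

-3*(1 - exp(5))*exp(3)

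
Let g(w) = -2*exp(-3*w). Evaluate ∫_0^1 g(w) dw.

An antiderivative is F(w) = 2*exp(-3*w)/3.
Then F(1) - F(0) = (2*exp(-3)/3) - (2/3) = -2/3 + 2*exp(-3)/3.

-2/3 + 2*exp(-3)/3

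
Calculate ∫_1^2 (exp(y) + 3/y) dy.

-exp(1) + log(8) + exp(2)

An antiderivative is F(y) = exp(y) + 3*log(y).
Then F(2) - F(1) = (log(8) + exp(2)) - (exp(1)) = -exp(1) + log(8) + exp(2).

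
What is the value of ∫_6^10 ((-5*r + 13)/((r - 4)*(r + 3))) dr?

-4*log(13) + 7*log(3)

Factor the denominator: r**2 - r - 12 = (r + 3)(r - 4).
Partial fractions: (-5*r + 13)/((r - 4)*(r + 3)) = -4/(r + 3) - 1/(r - 4).
An antiderivative is F(r) = -log(r - 4) - 4*log(r + 3).
Then F(10) - F(6) = (-4*log(13) - log(3) - log(2)) - (-8*log(3) - log(2)) = -4*log(13) + 7*log(3).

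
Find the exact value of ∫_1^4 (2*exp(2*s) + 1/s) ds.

-exp(2) + log(4) + exp(8)

An antiderivative is F(s) = exp(2*s) + log(s).
Then F(4) - F(1) = (log(4) + exp(8)) - (exp(2)) = -exp(2) + log(4) + exp(8).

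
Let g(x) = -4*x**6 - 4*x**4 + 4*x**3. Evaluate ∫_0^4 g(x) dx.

By the power rule, an antiderivative is F(x) = -4*x**7/7 - 4*x**5/5 + x**4.
Then F(4) - F(0) = (-347392/35) - (0) = -347392/35.

-347392/35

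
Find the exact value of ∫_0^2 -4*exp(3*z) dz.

4/3 - 4*exp(6)/3

An antiderivative is F(z) = -4*exp(3*z)/3.
Then F(2) - F(0) = (-4*exp(6)/3) - (-4/3) = 4/3 - 4*exp(6)/3.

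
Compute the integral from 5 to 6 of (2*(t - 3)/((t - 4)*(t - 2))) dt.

Factor the denominator: t**2 - 6*t + 8 = (t - 2)(t - 4).
Partial fractions: 2*(t - 3)/((t - 4)*(t - 2)) = 1/(t - 2) + 1/(t - 4).
An antiderivative is F(t) = log(t - 4) + log(t - 2).
Then F(6) - F(5) = (log(8)) - (log(3)) = log(8/3).

log(8/3)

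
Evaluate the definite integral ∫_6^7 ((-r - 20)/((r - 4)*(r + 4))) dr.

-3*log(3) - 2*log(5) + log(2) + 2*log(11)

Factor the denominator: r**2 - 16 = (r + 4)(r - 4).
Partial fractions: (-r - 20)/((r - 4)*(r + 4)) = 2/(r + 4) - 3/(r - 4).
An antiderivative is F(r) = -3*log(r - 4) + 2*log(r + 4).
Then F(7) - F(6) = (-3*log(3) + 2*log(11)) - (log(25/2)) = -3*log(3) - 2*log(5) + log(2) + 2*log(11).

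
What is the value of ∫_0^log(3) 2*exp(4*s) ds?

40

Let u = exp(s), so du = exp(s) ds. When s = 0, u = 1; when s = log(3), u = 3.
The integral becomes 2·∫ u**3 du from 1 to 3, with antiderivative u**4/2.
Back in s: F(s) = exp(4*s)/2.
Then F(log(3)) - F(0) = (81/2) - (1/2) = 40.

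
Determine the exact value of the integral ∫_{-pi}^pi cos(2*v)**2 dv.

pi

Use the identity cos^2(2*v) = (1 + cos(4*v))/2.
An antiderivative is F(v) = v/2 + sin(4*v)/8.
Then F(pi) - F(-pi) = (pi/2) - (-pi/2) = pi.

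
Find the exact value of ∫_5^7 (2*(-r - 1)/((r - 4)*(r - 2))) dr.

-8*log(3) + 3*log(5)

Factor the denominator: r**2 - 6*r + 8 = (r - 2)(r - 4).
Partial fractions: 2*(-r - 1)/((r - 4)*(r - 2)) = 3/(r - 2) - 5/(r - 4).
An antiderivative is F(r) = -5*log(r - 4) + 3*log(r - 2).
Then F(7) - F(5) = (-5*log(3) + 3*log(5)) - (log(27)) = -8*log(3) + 3*log(5).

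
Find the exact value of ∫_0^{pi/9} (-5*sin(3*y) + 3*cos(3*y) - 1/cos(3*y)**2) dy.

An antiderivative is F(y) = sin(3*y) + 5*cos(3*y)/3 - tan(3*y)/3.
Then F(pi/9) - F(0) = (sqrt(3)/6 + 5/6) - (5/3) = -5/6 + sqrt(3)/6.

-5/6 + sqrt(3)/6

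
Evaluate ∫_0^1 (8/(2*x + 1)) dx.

Let u = 2*x + 1, so du = 2 dx. When x = 0, u = 1; when x = 1, u = 3.
The integral becomes 4·∫ 1/u du from 1 to 3, with antiderivative 4*log(u).
Back in x: F(x) = 4*log(2*x + 1).
Then F(1) - F(0) = (log(81)) - (0) = log(81).

log(81)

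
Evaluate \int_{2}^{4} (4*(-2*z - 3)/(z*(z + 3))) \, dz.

Factor the denominator: z**2 + 3*z = (z + 3)z.
Partial fractions: 4*(-2*z - 3)/(z*(z + 3)) = -4/(z + 3) - 4/z.
An antiderivative is F(z) = -4*log(z) - 4*log(z + 3).
Then F(4) - F(2) = (-4*log(7) - 8*log(2)) - (-4*log(5) - 4*log(2)) = -4*log(7) - 4*log(2) + 4*log(5).

-4*log(7) - 4*log(2) + 4*log(5)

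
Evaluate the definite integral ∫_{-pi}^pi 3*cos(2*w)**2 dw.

Use the identity cos^2(2*w) = (1 + cos(4*w))/2.
An antiderivative is F(w) = 3*w/2 + 3*sin(4*w)/8.
Then F(pi) - F(-pi) = (3*pi/2) - (-3*pi/2) = 3*pi.

3*pi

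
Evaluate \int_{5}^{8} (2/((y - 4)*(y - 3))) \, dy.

Factor the denominator: y**2 - 7*y + 12 = (y - 3)(y - 4).
Partial fractions: 2/((y - 4)*(y - 3)) = -2/(y - 3) + 2/(y - 4).
An antiderivative is F(y) = 2*log(y - 4) - 2*log(y - 3).
Then F(8) - F(5) = (log(16/25)) - (-log(4)) = log(64/25).

log(64/25)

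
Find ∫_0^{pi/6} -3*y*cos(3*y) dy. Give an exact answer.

1/3 - pi/6

Integrate by parts once (u = y, dv = -3*cos(3*y) dy).
An antiderivative is F(y) = -y*sin(3*y) - cos(3*y)/3.
Then F(pi/6) - F(0) = (-pi/6) - (-1/3) = 1/3 - pi/6.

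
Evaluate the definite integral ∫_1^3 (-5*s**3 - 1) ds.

By the power rule, an antiderivative is F(s) = -5*s**4/4 - s.
Then F(3) - F(1) = (-417/4) - (-9/4) = -102.

-102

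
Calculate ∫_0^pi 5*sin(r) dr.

An antiderivative is F(r) = -5*cos(r).
Then F(pi) - F(0) = (5) - (-5) = 10.

10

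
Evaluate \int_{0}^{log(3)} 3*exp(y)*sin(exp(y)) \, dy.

3*cos(1) - 3*cos(3)

Let u = exp(y), so du = exp(y) dy. When y = 0, u = 1; when y = log(3), u = 3.
The integral becomes 3·∫ sin(u) du from 1 to 3, with antiderivative -3*cos(u).
Back in y: F(y) = -3*cos(exp(y)).
Then F(log(3)) - F(0) = (-3*cos(3)) - (-3*cos(1)) = 3*cos(1) - 3*cos(3).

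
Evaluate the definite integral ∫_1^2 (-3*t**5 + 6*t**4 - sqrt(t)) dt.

By the power rule, an antiderivative is F(t) = -t**6/2 + 6*t**5/5 - 2*t**(3/2)/3.
Then F(2) - F(1) = (32/5 - 4*sqrt(2)/3) - (1/30) = 191/30 - 4*sqrt(2)/3.

191/30 - 4*sqrt(2)/3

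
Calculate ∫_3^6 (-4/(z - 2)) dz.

An antiderivative is F(z) = -4*log(z - 2).
Then F(6) - F(3) = (-8*log(2)) - (0) = -8*log(2).

-8*log(2)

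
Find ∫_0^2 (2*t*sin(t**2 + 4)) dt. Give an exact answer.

cos(4) - cos(8)

Let u = t**2 + 4, so du = 2*t dt. When t = 0, u = 4; when t = 2, u = 8.
The integral becomes ∫ sin(u) du from 4 to 8, with antiderivative -cos(u).
Back in t: F(t) = -cos(t**2 + 4).
Then F(2) - F(0) = (-cos(8)) - (-cos(4)) = cos(4) - cos(8).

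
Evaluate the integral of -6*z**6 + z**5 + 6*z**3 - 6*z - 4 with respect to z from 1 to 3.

-34952/21

By the power rule, an antiderivative is F(z) = -6*z**7/7 + z**6/6 + 3*z**4/2 - 3*z**2 - 4*z.
Then F(3) - F(1) = (-11694/7) - (-130/21) = -34952/21.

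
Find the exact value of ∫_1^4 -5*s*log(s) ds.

Integrate by parts once (u = ln s, dv = -5*s ds).
An antiderivative is F(s) = -5*s**2*(2*log(s) - 1)/4.
Then F(4) - F(1) = (20 - 80*log(2)) - (5/4) = 75/4 - 80*log(2).

75/4 - 80*log(2)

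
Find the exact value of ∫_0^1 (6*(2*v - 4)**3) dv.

-180

Let u = 2*v - 4, so du = 2 dv. When v = 0, u = -4; when v = 1, u = -2.
The integral becomes 3·∫ u**3 du from -4 to -2, with antiderivative 3*u**4/4.
Back in v: F(v) = 3*(2*v - 4)**4/4.
Then F(1) - F(0) = (12) - (192) = -180.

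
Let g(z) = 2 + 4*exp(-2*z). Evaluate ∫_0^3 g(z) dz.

8 - 2*exp(-6)

An antiderivative is F(z) = 2*z - 2*exp(-2*z).
Then F(3) - F(0) = (6 - 2*exp(-6)) - (-2) = 8 - 2*exp(-6).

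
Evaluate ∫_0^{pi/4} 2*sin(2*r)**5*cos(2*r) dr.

Let u = sin(2*r), so du = 2*cos(2*r) dr. When r = 0, u = 0; when r = pi/4, u = 1.
The integral becomes ∫ u**5 du from 0 to 1, with antiderivative u**6/6.
Back in r: F(r) = sin(2*r)**6/6.
Then F(pi/4) - F(0) = (1/6) - (0) = 1/6.

1/6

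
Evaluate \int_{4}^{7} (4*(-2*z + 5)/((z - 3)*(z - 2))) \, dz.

Factor the denominator: z**2 - 5*z + 6 = (z - 2)(z - 3).
Partial fractions: 4*(-2*z + 5)/((z - 3)*(z - 2)) = -4/(z - 2) - 4/(z - 3).
An antiderivative is F(z) = -4*log(z - 3) - 4*log(z - 2).
Then F(7) - F(4) = (-4*log(5) - 8*log(2)) - (-log(16)) = -4*log(5) - 4*log(2).

-4*log(5) - 4*log(2)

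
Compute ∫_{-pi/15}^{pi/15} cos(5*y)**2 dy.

Use the identity cos^2(5*y) = (1 + cos(10*y))/2.
An antiderivative is F(y) = y/2 + sin(10*y)/20.
Then F(pi/15) - F(-pi/15) = (sqrt(3)/40 + pi/30) - (-pi/30 - sqrt(3)/40) = sqrt(3)/20 + pi/15.

sqrt(3)/20 + pi/15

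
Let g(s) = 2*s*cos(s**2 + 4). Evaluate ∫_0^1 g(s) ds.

sin(5) - sin(4)

Let u = s**2 + 4, so du = 2*s ds. When s = 0, u = 4; when s = 1, u = 5.
The integral becomes ∫ cos(u) du from 4 to 5, with antiderivative sin(u).
Back in s: F(s) = sin(s**2 + 4).
Then F(1) - F(0) = (sin(5)) - (sin(4)) = sin(5) - sin(4).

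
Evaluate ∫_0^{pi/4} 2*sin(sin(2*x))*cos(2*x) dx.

1 - cos(1)

Let u = sin(2*x), so du = 2*cos(2*x) dx. When x = 0, u = 0; when x = pi/4, u = 1.
The integral becomes ∫ sin(u) du from 0 to 1, with antiderivative -cos(u).
Back in x: F(x) = -cos(sin(2*x)).
Then F(pi/4) - F(0) = (-cos(1)) - (-1) = 1 - cos(1).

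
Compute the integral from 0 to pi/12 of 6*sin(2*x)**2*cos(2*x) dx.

1/8

Let u = sin(2*x), so du = 2*cos(2*x) dx. When x = 0, u = 0; when x = pi/12, u = 1/2.
The integral becomes 3·∫ u**2 du from 0 to 1/2, with antiderivative u**3.
Back in x: F(x) = sin(2*x)**3.
Then F(pi/12) - F(0) = (1/8) - (0) = 1/8.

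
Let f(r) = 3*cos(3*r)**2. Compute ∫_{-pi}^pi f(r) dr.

Use the identity cos^2(3*r) = (1 + cos(6*r))/2.
An antiderivative is F(r) = 3*r/2 + sin(6*r)/4.
Then F(pi) - F(-pi) = (3*pi/2) - (-3*pi/2) = 3*pi.

3*pi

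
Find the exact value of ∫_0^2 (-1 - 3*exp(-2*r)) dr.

An antiderivative is F(r) = -r + 3*exp(-2*r)/2.
Then F(2) - F(0) = (-2 + 3*exp(-4)/2) - (3/2) = -7/2 + 3*exp(-4)/2.

-7/2 + 3*exp(-4)/2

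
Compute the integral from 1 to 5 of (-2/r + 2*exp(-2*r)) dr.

-2*log(5) - exp(-10) + exp(-2)

An antiderivative is F(r) = -2*log(r) - exp(-2*r).
Then F(5) - F(1) = (-2*log(5) - exp(-10)) - (-exp(-2)) = -2*log(5) - exp(-10) + exp(-2).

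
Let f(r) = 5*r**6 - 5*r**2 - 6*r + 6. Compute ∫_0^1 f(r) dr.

By the power rule, an antiderivative is F(r) = 5*r**7/7 - 5*r**3/3 - 3*r**2 + 6*r.
Then F(1) - F(0) = (43/21) - (0) = 43/21.

43/21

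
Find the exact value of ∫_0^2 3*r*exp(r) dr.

3 + 3*exp(2)

Integrate by parts once (u = r, dv = 3*exp(r) dr).
An antiderivative is F(r) = (3*r - 3)*exp(r).
Then F(2) - F(0) = (3*exp(2)) - (-3) = 3 + 3*exp(2).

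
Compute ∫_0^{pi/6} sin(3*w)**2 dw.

Use the identity sin^2(3*w) = (1 - cos(6*w))/2.
An antiderivative is F(w) = w/2 - sin(6*w)/12.
Then F(pi/6) - F(0) = (pi/12) - (0) = pi/12.

pi/12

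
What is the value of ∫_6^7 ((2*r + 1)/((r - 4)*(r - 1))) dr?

Factor the denominator: r**2 - 5*r + 4 = (r - 1)(r - 4).
Partial fractions: (2*r + 1)/((r - 4)*(r - 1)) = -1/(r - 1) + 3/(r - 4).
An antiderivative is F(r) = 3*log(r - 4) - log(r - 1).
Then F(7) - F(6) = (log(9/2)) - (log(8/5)) = log(45/16).

log(45/16)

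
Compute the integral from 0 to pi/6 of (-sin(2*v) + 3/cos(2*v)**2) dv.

An antiderivative is F(v) = cos(2*v)/2 + 3*tan(2*v)/2.
Then F(pi/6) - F(0) = (1/4 + 3*sqrt(3)/2) - (1/2) = -1/4 + 3*sqrt(3)/2.

-1/4 + 3*sqrt(3)/2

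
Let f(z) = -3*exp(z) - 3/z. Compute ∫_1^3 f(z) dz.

An antiderivative is F(z) = -3*exp(z) - 3*log(z).
Then F(3) - F(1) = (-3*exp(3) - 3*log(3)) - (-3*exp(1)) = -3*exp(3) - 3*log(3) + 3*exp(1).

-3*exp(3) - 3*log(3) + 3*exp(1)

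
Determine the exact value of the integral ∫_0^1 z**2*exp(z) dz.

Integrate by parts twice (u = z^2, dv = exp(z) dz).
An antiderivative is F(z) = (z**2 - 2*z + 2)*exp(z).
Then F(1) - F(0) = (E) - (2) = -2 + E.

-2 + E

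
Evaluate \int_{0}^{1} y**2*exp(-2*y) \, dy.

(-5 + exp(2))*exp(-2)/4

Integrate by parts twice (u = y^2, dv = exp(-2*y) dy).
An antiderivative is F(y) = (-2*y**2 - 2*y - 1)*exp(-2*y)/4.
Then F(1) - F(0) = (-5*exp(-2)/4) - (-1/4) = (-5 + exp(2))*exp(-2)/4.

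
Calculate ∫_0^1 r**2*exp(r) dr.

-2 + E

Integrate by parts twice (u = r^2, dv = exp(r) dr).
An antiderivative is F(r) = (r**2 - 2*r + 2)*exp(r).
Then F(1) - F(0) = (E) - (2) = -2 + E.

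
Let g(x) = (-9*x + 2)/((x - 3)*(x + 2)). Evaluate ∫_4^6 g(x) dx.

Factor the denominator: x**2 - x - 6 = (x + 2)(x - 3).
Partial fractions: (-9*x + 2)/((x - 3)*(x + 2)) = -4/(x + 2) - 5/(x - 3).
An antiderivative is F(x) = -5*log(x - 3) - 4*log(x + 2).
Then F(6) - F(4) = (-12*log(2) - 5*log(3)) - (-4*log(3) - 4*log(2)) = -8*log(2) - log(3).

-8*log(2) - log(3)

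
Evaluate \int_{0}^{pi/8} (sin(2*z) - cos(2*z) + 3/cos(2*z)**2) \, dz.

2 - sqrt(2)/2

An antiderivative is F(z) = -sin(2*z)/2 - cos(2*z)/2 + 3*tan(2*z)/2.
Then F(pi/8) - F(0) = (3/2 - sqrt(2)/2) - (-1/2) = 2 - sqrt(2)/2.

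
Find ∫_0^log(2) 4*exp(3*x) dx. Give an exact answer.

28/3

Let u = exp(x), so du = exp(x) dx. When x = 0, u = 1; when x = log(2), u = 2.
The integral becomes 4·∫ u**2 du from 1 to 2, with antiderivative 4*u**3/3.
Back in x: F(x) = 4*exp(3*x)/3.
Then F(log(2)) - F(0) = (32/3) - (4/3) = 28/3.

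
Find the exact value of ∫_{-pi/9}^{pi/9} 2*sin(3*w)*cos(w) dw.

Use the identity sin(3*w)cos(w) = [sin(4*w) + sin(2*w)]/2.
An antiderivative is F(w) = -cos(2*w)/2 - cos(4*w)/4.
Then F(pi/9) - F(-pi/9) = (-cos(2*pi/9)/2 - sin(pi/18)/4) - (-cos(2*pi/9)/2 - sin(pi/18)/4) = 0.

0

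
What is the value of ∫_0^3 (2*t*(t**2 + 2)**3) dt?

Let u = t**2 + 2, so du = 2*t dt. When t = 0, u = 2; when t = 3, u = 11.
The integral becomes ∫ u**3 du from 2 to 11, with antiderivative u**4/4.
Back in t: F(t) = (t**2 + 2)**4/4.
Then F(3) - F(0) = (14641/4) - (4) = 14625/4.

14625/4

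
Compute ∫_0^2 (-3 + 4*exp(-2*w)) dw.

-4 - 2*exp(-4)

An antiderivative is F(w) = -3*w - 2*exp(-2*w).
Then F(2) - F(0) = (-6 - 2*exp(-4)) - (-2) = -4 - 2*exp(-4).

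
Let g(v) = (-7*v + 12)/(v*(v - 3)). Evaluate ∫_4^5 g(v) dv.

-4*log(5) + 5*log(2)

Factor the denominator: v**2 - 3*v = v(v - 3).
Partial fractions: (-7*v + 12)/(v*(v - 3)) = -4/v - 3/(v - 3).
An antiderivative is F(v) = -4*log(v) - 3*log(v - 3).
Then F(5) - F(4) = (-4*log(5) - 3*log(2)) - (-8*log(2)) = -4*log(5) + 5*log(2).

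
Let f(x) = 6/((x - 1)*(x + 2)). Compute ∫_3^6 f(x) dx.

-8*log(2) + 4*log(5)

Factor the denominator: x**2 + x - 2 = (x + 2)(x - 1).
Partial fractions: 6/((x - 1)*(x + 2)) = -2/(x + 2) + 2/(x - 1).
An antiderivative is F(x) = 2*log(x - 1) - 2*log(x + 2).
Then F(6) - F(3) = (log(25/64)) - (log(4/25)) = -8*log(2) + 4*log(5).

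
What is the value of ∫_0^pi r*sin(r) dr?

pi

Integrate by parts once (u = r, dv = sin(r) dr).
An antiderivative is F(r) = -r*cos(r) + sin(r).
Then F(pi) - F(0) = (pi) - (0) = pi.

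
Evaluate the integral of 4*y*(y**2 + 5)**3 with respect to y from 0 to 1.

671/2

Let u = y**2 + 5, so du = 2*y dy. When y = 0, u = 5; when y = 1, u = 6.
The integral becomes 2·∫ u**3 du from 5 to 6, with antiderivative u**4/2.
Back in y: F(y) = (y**2 + 5)**4/2.
Then F(1) - F(0) = (648) - (625/2) = 671/2.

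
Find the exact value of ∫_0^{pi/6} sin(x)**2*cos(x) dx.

1/24

Let u = sin(x), so du = cos(x) dx. When x = 0, u = 0; when x = pi/6, u = 1/2.
The integral becomes ∫ u**2 du from 0 to 1/2, with antiderivative u**3/3.
Back in x: F(x) = sin(x)**3/3.
Then F(pi/6) - F(0) = (1/24) - (0) = 1/24.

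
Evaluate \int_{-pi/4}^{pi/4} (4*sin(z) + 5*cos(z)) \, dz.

5*sqrt(2)

An antiderivative is F(z) = 5*sin(z) - 4*cos(z).
Then F(pi/4) - F(-pi/4) = (sqrt(2)/2) - (-9*sqrt(2)/2) = 5*sqrt(2).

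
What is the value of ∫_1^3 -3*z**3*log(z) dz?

15 - 243*log(3)/4

Integrate by parts once (u = ln z, dv = -3*z**3 dz).
An antiderivative is F(z) = -3*z**4*(4*log(z) - 1)/16.
Then F(3) - F(1) = (243/16 - 243*log(3)/4) - (3/16) = 15 - 243*log(3)/4.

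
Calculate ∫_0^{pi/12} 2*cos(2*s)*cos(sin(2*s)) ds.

sin(1/2)

Let u = sin(2*s), so du = 2*cos(2*s) ds. When s = 0, u = 0; when s = pi/12, u = 1/2.
The integral becomes ∫ cos(u) du from 0 to 1/2, with antiderivative sin(u).
Back in s: F(s) = sin(sin(2*s)).
Then F(pi/12) - F(0) = (sin(1/2)) - (0) = sin(1/2).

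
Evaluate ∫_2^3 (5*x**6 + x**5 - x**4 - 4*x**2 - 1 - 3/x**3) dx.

By the power rule, an antiderivative is F(x) = 5*x**7/7 + x**6/6 - x**5/5 - 4*x**3/3 - x + 3/(2*x**2).
Then F(3) - F(2) = (167602/105) - (23353/280) = 1270757/840.

1270757/840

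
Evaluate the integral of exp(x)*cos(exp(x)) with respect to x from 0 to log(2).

Let u = exp(x), so du = exp(x) dx. When x = 0, u = 1; when x = log(2), u = 2.
The integral becomes ∫ cos(u) du from 1 to 2, with antiderivative sin(u).
Back in x: F(x) = sin(exp(x)).
Then F(log(2)) - F(0) = (sin(2)) - (sin(1)) = -sin(1) + sin(2).

-sin(1) + sin(2)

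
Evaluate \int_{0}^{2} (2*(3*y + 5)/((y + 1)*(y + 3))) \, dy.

Factor the denominator: y**2 + 4*y + 3 = (y + 3)(y + 1).
Partial fractions: 2*(3*y + 5)/((y + 1)*(y + 3)) = 4/(y + 3) + 2/(y + 1).
An antiderivative is F(y) = 2*log(y + 1) + 4*log(y + 3).
Then F(2) - F(0) = (2*log(3) + 4*log(5)) - (log(81)) = -2*log(3) + 4*log(5).

-2*log(3) + 4*log(5)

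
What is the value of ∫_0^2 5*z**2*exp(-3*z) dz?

Integrate by parts twice (u = z^2, dv = 5*exp(-3*z) dz).
An antiderivative is F(z) = (-45*z**2 - 30*z - 10)*exp(-3*z)/27.
Then F(2) - F(0) = (-250*exp(-6)/27) - (-10/27) = 10/27 - 250*exp(-6)/27.

10/27 - 250*exp(-6)/27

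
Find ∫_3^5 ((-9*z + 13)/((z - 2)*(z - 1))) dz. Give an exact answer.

Factor the denominator: z**2 - 3*z + 2 = (z - 1)(z - 2).
Partial fractions: (-9*z + 13)/((z - 2)*(z - 1)) = -4/(z - 1) - 5/(z - 2).
An antiderivative is F(z) = -5*log(z - 2) - 4*log(z - 1).
Then F(5) - F(3) = (-8*log(2) - 5*log(3)) - (-log(16)) = -5*log(3) - 4*log(2).

-5*log(3) - 4*log(2)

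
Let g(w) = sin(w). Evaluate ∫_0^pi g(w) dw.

An antiderivative is F(w) = -cos(w).
Then F(pi) - F(0) = (1) - (-1) = 2.

2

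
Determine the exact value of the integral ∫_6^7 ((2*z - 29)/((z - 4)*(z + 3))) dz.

-13*log(3) + 8*log(2) + 5*log(5)

Factor the denominator: z**2 - z - 12 = (z + 3)(z - 4).
Partial fractions: (2*z - 29)/((z - 4)*(z + 3)) = 5/(z + 3) - 3/(z - 4).
An antiderivative is F(z) = -3*log(z - 4) + 5*log(z + 3).
Then F(7) - F(6) = (-3*log(3) + 5*log(2) + 5*log(5)) - (-3*log(2) + 10*log(3)) = -13*log(3) + 8*log(2) + 5*log(5).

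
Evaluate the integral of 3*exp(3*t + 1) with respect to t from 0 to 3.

-exp(1) + exp(10)

Let u = 3*t + 1, so du = 3 dt. When t = 0, u = 1; when t = 3, u = 10.
The integral becomes ∫ exp(u) du from 1 to 10, with antiderivative exp(u).
Back in t: F(t) = exp(3*t + 1).
Then F(3) - F(0) = (exp(10)) - (exp(1)) = -exp(1) + exp(10).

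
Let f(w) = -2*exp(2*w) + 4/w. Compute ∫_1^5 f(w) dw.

-exp(10) + 4*log(5) + exp(2)

An antiderivative is F(w) = -exp(2*w) + 4*log(w).
Then F(5) - F(1) = (-exp(10) + 4*log(5)) - (-exp(2)) = -exp(10) + 4*log(5) + exp(2).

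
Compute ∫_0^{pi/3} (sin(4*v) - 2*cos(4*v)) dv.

3/8 + sqrt(3)/4

An antiderivative is F(v) = -sin(4*v)/2 - cos(4*v)/4.
Then F(pi/3) - F(0) = (1/8 + sqrt(3)/4) - (-1/4) = 3/8 + sqrt(3)/4.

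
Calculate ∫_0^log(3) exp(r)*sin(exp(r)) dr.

cos(1) - cos(3)

Let u = exp(r), so du = exp(r) dr. When r = 0, u = 1; when r = log(3), u = 3.
The integral becomes ∫ sin(u) du from 1 to 3, with antiderivative -cos(u).
Back in r: F(r) = -cos(exp(r)).
Then F(log(3)) - F(0) = (-cos(3)) - (-cos(1)) = cos(1) - cos(3).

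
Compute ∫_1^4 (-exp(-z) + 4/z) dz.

An antiderivative is F(z) = 4*log(z) + exp(-z).
Then F(4) - F(1) = (exp(-4) + 8*log(2)) - (exp(-1)) = -exp(-1) + exp(-4) + 8*log(2).

-exp(-1) + exp(-4) + 8*log(2)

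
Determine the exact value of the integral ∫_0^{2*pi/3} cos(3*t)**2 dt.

pi/3

Use the identity cos^2(3*t) = (1 + cos(6*t))/2.
An antiderivative is F(t) = t/2 + sin(6*t)/12.
Then F(2*pi/3) - F(0) = (pi/3) - (0) = pi/3.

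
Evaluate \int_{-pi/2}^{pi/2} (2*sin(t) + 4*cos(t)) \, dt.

8

An antiderivative is F(t) = 4*sin(t) - 2*cos(t).
Then F(pi/2) - F(-pi/2) = (4) - (-4) = 8.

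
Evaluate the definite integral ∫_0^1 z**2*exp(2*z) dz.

-1/4 + exp(2)/4

Integrate by parts twice (u = z^2, dv = exp(2*z) dz).
An antiderivative is F(z) = (2*z**2 - 2*z + 1)*exp(2*z)/4.
Then F(1) - F(0) = (exp(2)/4) - (1/4) = -1/4 + exp(2)/4.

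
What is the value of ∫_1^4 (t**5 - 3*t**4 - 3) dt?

By the power rule, an antiderivative is F(t) = t**6/6 - 3*t**5/5 - 3*t.
Then F(4) - F(1) = (844/15) - (-103/30) = 597/10.

597/10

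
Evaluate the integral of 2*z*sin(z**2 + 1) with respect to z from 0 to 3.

Let u = z**2 + 1, so du = 2*z dz. When z = 0, u = 1; when z = 3, u = 10.
The integral becomes ∫ sin(u) du from 1 to 10, with antiderivative -cos(u).
Back in z: F(z) = -cos(z**2 + 1).
Then F(3) - F(0) = (-cos(10)) - (-cos(1)) = cos(1) - cos(10).

cos(1) - cos(10)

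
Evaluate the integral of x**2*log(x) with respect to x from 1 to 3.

-26/9 + 9*log(3)

Integrate by parts once (u = ln x, dv = x**2 dx).
An antiderivative is F(x) = x**3*(3*log(x) - 1)/9.
Then F(3) - F(1) = (-3 + 9*log(3)) - (-1/9) = -26/9 + 9*log(3).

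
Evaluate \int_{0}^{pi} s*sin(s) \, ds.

pi

Integrate by parts once (u = s, dv = sin(s) ds).
An antiderivative is F(s) = -s*cos(s) + sin(s).
Then F(pi) - F(0) = (pi) - (0) = pi.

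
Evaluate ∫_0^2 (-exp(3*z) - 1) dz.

An antiderivative is F(z) = -exp(3*z)/3 - z.
Then F(2) - F(0) = (-exp(6)/3 - 2) - (-1/3) = -exp(6)/3 - 5/3.

-exp(6)/3 - 5/3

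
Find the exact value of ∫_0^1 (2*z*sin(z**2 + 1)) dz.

Let u = z**2 + 1, so du = 2*z dz. When z = 0, u = 1; when z = 1, u = 2.
The integral becomes ∫ sin(u) du from 1 to 2, with antiderivative -cos(u).
Back in z: F(z) = -cos(z**2 + 1).
Then F(1) - F(0) = (-cos(2)) - (-cos(1)) = -cos(2) + cos(1).

-cos(2) + cos(1)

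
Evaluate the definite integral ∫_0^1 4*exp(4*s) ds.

Let u = 4*s, so du = 4 ds. When s = 0, u = 0; when s = 1, u = 4.
The integral becomes ∫ exp(u) du from 0 to 4, with antiderivative exp(u).
Back in s: F(s) = exp(4*s).
Then F(1) - F(0) = (exp(4)) - (1) = -1 + exp(4).

-1 + exp(4)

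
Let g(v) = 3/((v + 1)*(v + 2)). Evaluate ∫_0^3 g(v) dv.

Factor the denominator: v**2 + 3*v + 2 = (v + 2)(v + 1).
Partial fractions: 3/((v + 1)*(v + 2)) = -3/(v + 2) + 3/(v + 1).
An antiderivative is F(v) = 3*log(v + 1) - 3*log(v + 2).
Then F(3) - F(0) = (-3*log(5) + 6*log(2)) - (-log(8)) = -3*log(5) + 9*log(2).

-3*log(5) + 9*log(2)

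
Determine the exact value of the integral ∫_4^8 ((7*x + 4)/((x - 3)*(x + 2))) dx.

-2*log(3) + 7*log(5)

Factor the denominator: x**2 - x - 6 = (x + 2)(x - 3).
Partial fractions: (7*x + 4)/((x - 3)*(x + 2)) = 2/(x + 2) + 5/(x - 3).
An antiderivative is F(x) = 5*log(x - 3) + 2*log(x + 2).
Then F(8) - F(4) = (2*log(2) + 7*log(5)) - (log(36)) = -2*log(3) + 7*log(5).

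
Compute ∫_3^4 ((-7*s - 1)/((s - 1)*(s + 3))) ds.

Factor the denominator: s**2 + 2*s - 3 = (s + 3)(s - 1).
Partial fractions: (-7*s - 1)/((s - 1)*(s + 3)) = -5/(s + 3) - 2/(s - 1).
An antiderivative is F(s) = -2*log(s - 1) - 5*log(s + 3).
Then F(4) - F(3) = (-5*log(7) - 2*log(3)) - (-5*log(3) - 7*log(2)) = -5*log(7) + 3*log(3) + 7*log(2).

-5*log(7) + 3*log(3) + 7*log(2)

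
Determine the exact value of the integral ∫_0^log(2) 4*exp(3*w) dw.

28/3

Let u = exp(w), so du = exp(w) dw. When w = 0, u = 1; when w = log(2), u = 2.
The integral becomes 4·∫ u**2 du from 1 to 2, with antiderivative 4*u**3/3.
Back in w: F(w) = 4*exp(3*w)/3.
Then F(log(2)) - F(0) = (32/3) - (4/3) = 28/3.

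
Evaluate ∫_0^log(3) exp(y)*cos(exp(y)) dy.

Let u = exp(y), so du = exp(y) dy. When y = 0, u = 1; when y = log(3), u = 3.
The integral becomes ∫ cos(u) du from 1 to 3, with antiderivative sin(u).
Back in y: F(y) = sin(exp(y)).
Then F(log(3)) - F(0) = (sin(3)) - (sin(1)) = -sin(1) + sin(3).

-sin(1) + sin(3)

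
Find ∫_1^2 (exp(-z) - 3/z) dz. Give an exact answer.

An antiderivative is F(z) = -3*log(z) - exp(-z).
Then F(2) - F(1) = (-3*log(2) - exp(-2)) - (-exp(-1)) = -3*log(2) - exp(-2) + exp(-1).

-3*log(2) - exp(-2) + exp(-1)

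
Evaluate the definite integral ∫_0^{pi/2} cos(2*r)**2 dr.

pi/4

Use the identity cos^2(2*r) = (1 + cos(4*r))/2.
An antiderivative is F(r) = r/2 + sin(4*r)/8.
Then F(pi/2) - F(0) = (pi/4) - (0) = pi/4.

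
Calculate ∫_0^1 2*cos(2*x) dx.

sin(2)

Let u = 2*x, so du = 2 dx. When x = 0, u = 0; when x = 1, u = 2.
The integral becomes ∫ cos(u) du from 0 to 2, with antiderivative sin(u).
Back in x: F(x) = sin(2*x).
Then F(1) - F(0) = (sin(2)) - (0) = sin(2).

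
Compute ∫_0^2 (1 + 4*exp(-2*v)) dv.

An antiderivative is F(v) = v - 2*exp(-2*v).
Then F(2) - F(0) = (2 - 2*exp(-4)) - (-2) = 4 - 2*exp(-4).

4 - 2*exp(-4)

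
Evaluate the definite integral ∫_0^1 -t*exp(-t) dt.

-1 + 2*exp(-1)

Integrate by parts once (u = t, dv = -exp(-t) dt).
An antiderivative is F(t) = (t + 1)*exp(-t).
Then F(1) - F(0) = (2*exp(-1)) - (1) = -1 + 2*exp(-1).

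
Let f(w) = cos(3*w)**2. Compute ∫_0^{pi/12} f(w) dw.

Use the identity cos^2(3*w) = (1 + cos(6*w))/2.
An antiderivative is F(w) = w/2 + sin(6*w)/12.
Then F(pi/12) - F(0) = (1/12 + pi/24) - (0) = 1/12 + pi/24.

1/12 + pi/24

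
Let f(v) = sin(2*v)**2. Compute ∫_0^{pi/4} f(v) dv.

Use the identity sin^2(2*v) = (1 - cos(4*v))/2.
An antiderivative is F(v) = v/2 - sin(4*v)/8.
Then F(pi/4) - F(0) = (pi/8) - (0) = pi/8.

pi/8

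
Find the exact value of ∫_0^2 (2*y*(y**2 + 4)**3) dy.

960

Let u = y**2 + 4, so du = 2*y dy. When y = 0, u = 4; when y = 2, u = 8.
The integral becomes ∫ u**3 du from 4 to 8, with antiderivative u**4/4.
Back in y: F(y) = (y**2 + 4)**4/4.
Then F(2) - F(0) = (1024) - (64) = 960.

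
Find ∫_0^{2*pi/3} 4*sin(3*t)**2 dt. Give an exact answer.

Use the identity sin^2(3*t) = (1 - cos(6*t))/2.
An antiderivative is F(t) = 2*t - sin(6*t)/3.
Then F(2*pi/3) - F(0) = (4*pi/3) - (0) = 4*pi/3.

4*pi/3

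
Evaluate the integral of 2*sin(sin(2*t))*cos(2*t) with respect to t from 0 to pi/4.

1 - cos(1)

Let u = sin(2*t), so du = 2*cos(2*t) dt. When t = 0, u = 0; when t = pi/4, u = 1.
The integral becomes ∫ sin(u) du from 0 to 1, with antiderivative -cos(u).
Back in t: F(t) = -cos(sin(2*t)).
Then F(pi/4) - F(0) = (-cos(1)) - (-1) = 1 - cos(1).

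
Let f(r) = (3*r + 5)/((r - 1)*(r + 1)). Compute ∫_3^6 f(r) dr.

Factor the denominator: r**2 - 1 = (r + 1)(r - 1).
Partial fractions: (3*r + 5)/((r - 1)*(r + 1)) = -1/(r + 1) + 4/(r - 1).
An antiderivative is F(r) = 4*log(r - 1) - log(r + 1).
Then F(6) - F(3) = (-log(7) + 4*log(5)) - (log(4)) = -log(7) - 2*log(2) + 4*log(5).

-log(7) - 2*log(2) + 4*log(5)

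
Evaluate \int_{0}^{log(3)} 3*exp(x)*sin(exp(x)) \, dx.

3*cos(1) - 3*cos(3)

Let u = exp(x), so du = exp(x) dx. When x = 0, u = 1; when x = log(3), u = 3.
The integral becomes 3·∫ sin(u) du from 1 to 3, with antiderivative -3*cos(u).
Back in x: F(x) = -3*cos(exp(x)).
Then F(log(3)) - F(0) = (-3*cos(3)) - (-3*cos(1)) = 3*cos(1) - 3*cos(3).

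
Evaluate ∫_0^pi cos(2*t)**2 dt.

pi/2

Use the identity cos^2(2*t) = (1 + cos(4*t))/2.
An antiderivative is F(t) = t/2 + sin(4*t)/8.
Then F(pi) - F(0) = (pi/2) - (0) = pi/2.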